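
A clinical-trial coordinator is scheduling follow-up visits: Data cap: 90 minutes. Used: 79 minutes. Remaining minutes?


Total budget: 90 minutes
Time used: 79 minutes
Remaining: 90 - 79 = 11 minutes
Percent used: 87.8%
Percent remaining: 12.2%

11


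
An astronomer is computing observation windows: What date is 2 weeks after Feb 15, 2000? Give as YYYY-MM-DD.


Start: 2000-02-15
Weeks to add: 2
Convert to days: 2 x 7 = 14 days
Add 14 days to 2000-02-15
Result: 2000-02-29

2000-02-29


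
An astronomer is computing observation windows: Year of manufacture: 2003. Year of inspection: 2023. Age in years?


Birth year: 2003
Current year: 2023
Age = current year - birth year
Age = 2023 - 2003 = 20

20


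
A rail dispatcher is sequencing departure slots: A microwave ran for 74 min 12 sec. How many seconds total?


Minutes: 74
Extra seconds: 12
Seconds per minute: 60
Minutes to seconds: 74 x 60 = 4440
Total: 4440 + 12 = 4452

4452


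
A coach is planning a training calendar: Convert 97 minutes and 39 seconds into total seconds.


Minutes: 97
Seconds: 39
Convert minutes to seconds: 97 x 60 = 5820
Add remaining seconds: 5820 + 39 = 5859

5859


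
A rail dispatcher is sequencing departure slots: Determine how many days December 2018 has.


Month: December
Year: 2018
December is a 31-day month
Total: 31 days

31


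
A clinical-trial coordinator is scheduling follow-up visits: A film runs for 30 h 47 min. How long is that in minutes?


Hours: 30
Minutes: 47
Convert hours to minutes: 30 x 60 = 1800
Add remaining minutes: 1800 + 47 = 1847

1847


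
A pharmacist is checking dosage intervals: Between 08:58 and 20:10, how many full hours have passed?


Start: 08:58
End: 20:10
Hour difference: 20 - 8 = 12 hours
Minute difference: 10 - 58 = -48 minutes
Total minutes: 672
Complete hours: 672 / 60 = 11 (remainder 12)

11


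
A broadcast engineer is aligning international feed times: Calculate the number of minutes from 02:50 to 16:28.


Start time: 02:50 = 170 minutes from midnight
End time: 16:28 = 988 minutes from midnight
Difference: 988 - 170 = 818 minutes
That is 13 hours and 38 minutes

818


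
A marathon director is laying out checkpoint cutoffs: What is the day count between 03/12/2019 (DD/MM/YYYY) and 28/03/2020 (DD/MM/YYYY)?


Start date: 2019-12-03
End date: 2020-03-28
Dec 2019: +29 days
Jan 2020: +31 days
Feb 2020: +29 days
Mar 2020: +27 days
Total: 116 days

116


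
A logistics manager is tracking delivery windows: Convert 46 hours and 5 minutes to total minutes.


Hours: 46
Extra minutes: 5
Minutes per hour: 60
Hours to minutes: 46 x 60 = 2760
Total: 2760 + 5 = 2765

2765


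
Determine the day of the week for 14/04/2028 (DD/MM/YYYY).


Date: 2028-04-14
January 1, 2028 is a Saturday
Day of year: 105
Offset from Jan 1: 104 days
104 mod 7 = 6
Result: Friday

Friday


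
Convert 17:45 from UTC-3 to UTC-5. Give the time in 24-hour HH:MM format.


Local time: 17:45 at UTC-3 (offset -3h)
Target zone: UTC-5 (offset -5h)
Difference: -5 - (-3) = -2 hours
Calculation: 17 + (-2) = 15
Result: 15:45

15:45


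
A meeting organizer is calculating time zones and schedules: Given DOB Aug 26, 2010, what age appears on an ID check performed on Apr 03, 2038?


Birth: 2010-08-26
Reference: 2038-04-03
Year difference: 2038 - 2010 = 28
Has birthday (08-26) occurred by 04-03? No
Birthday not yet reached this year -> subtract 1
Age in full years: 27

27


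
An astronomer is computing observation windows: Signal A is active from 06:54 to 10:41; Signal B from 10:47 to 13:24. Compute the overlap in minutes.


Interval A: [414, 641] minutes from midnight
Interval B: [647, 804] minutes from midnight
Overlap start = max(414, 647) = 647
Overlap end = min(641, 804) = 641
End <= start, so the intervals do not overlap: 0 minutes

0


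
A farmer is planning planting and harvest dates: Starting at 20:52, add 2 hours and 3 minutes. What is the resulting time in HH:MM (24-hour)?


Start time: 20:52
Adding: 2 hours 3 minutes
Minutes: 52 + 3 = 55
Hours: 20 + 2 + 0 = 22
Result: 22:55

22:55


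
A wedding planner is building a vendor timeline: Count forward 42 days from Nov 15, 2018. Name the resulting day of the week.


Start: 2018-11-15 (Thursday)
Step 1 - find target date: add 42 days
  2018-11-15 + 42 days = 2018-12-27
Step 2 - day of week:
  42 mod 7 = 0
  Thursday + 0 days -> Thursday
Result: Thursday (2018-12-27)

Thursday


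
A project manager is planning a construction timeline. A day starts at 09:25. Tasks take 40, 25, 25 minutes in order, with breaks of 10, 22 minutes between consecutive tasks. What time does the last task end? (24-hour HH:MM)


Start: 09:25 = 565 min from midnight
  after task 1 (40 min): 10:05
  after break (10 min): 10:15
  after task 2 (25 min): 10:40
  after break (22 min): 11:02
  after task 3 (25 min): 11:27
Total elapsed: 122 minutes
End time: 11:27

11:27


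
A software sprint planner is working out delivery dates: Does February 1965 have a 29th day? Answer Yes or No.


Year: 1965
Divisible by 4? 1965 / 4 = 491.25 -> No
Not divisible by 4, so NOT a leap year

No


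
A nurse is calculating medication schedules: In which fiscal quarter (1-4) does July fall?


Month: July (month 7)
Q1: January-March (months 1-3)
Q2: April-June (months 4-6)
Q3: July-September (months 7-9)
Q4: October-December (months 10-12)
Month 7 falls in Q3

3


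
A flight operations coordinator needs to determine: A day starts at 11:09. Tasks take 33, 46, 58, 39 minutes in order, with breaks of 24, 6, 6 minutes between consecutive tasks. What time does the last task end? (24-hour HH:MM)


Start: 11:09 = 669 min from midnight
  after task 1 (33 min): 11:42
  after break (24 min): 12:06
  after task 2 (46 min): 12:52
  after break (6 min): 12:58
  after task 3 (58 min): 13:56
  after break (6 min): 14:02
  after task 4 (39 min): 14:41
Total elapsed: 212 minutes
End time: 14:41

14:41


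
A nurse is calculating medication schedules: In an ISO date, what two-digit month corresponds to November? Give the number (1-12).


Calendar month order:
10. October
11. November <--
12. December
November is month number 11

11


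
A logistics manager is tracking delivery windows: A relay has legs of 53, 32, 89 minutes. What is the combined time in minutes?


Durations: 53, 32, 89
Running sum: 53
+ 32 = 85
+ 89 = 174
Total duration: 174 minutes
That is 2 hours and 54 minutes

174


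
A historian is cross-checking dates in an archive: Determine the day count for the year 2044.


Year: 2044
Check leap year rules:
Divisible by 4? Yes
Divisible by 100? No
2044 is a leap year
Days: 366

366


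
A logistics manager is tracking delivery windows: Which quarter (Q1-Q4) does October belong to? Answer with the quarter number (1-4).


Month: October (month 10)
Q1: January-March (months 1-3)
Q2: April-June (months 4-6)
Q3: July-September (months 7-9)
Q4: October-December (months 10-12)
Month 10 falls in Q4

4


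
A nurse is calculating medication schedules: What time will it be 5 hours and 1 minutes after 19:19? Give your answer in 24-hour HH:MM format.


Start time: 19:19
Adding: 5 hours 1 minutes
Minutes: 19 + 1 = 20
Hours: 19 + 5 + 0 = 24
Hour wraparound: 24 mod 24 = 0
Result: 00:20

00:20


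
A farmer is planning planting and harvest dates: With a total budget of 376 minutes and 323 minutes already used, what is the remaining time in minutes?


Total budget: 376 minutes
Time used: 323 minutes
Remaining: 376 - 323 = 53 minutes
Percent used: 85.9%
Percent remaining: 14.1%

53


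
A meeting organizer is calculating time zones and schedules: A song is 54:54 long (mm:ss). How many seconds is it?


Minutes: 54
Extra seconds: 54
Seconds per minute: 60
Minutes to seconds: 54 x 60 = 3240
Total: 3240 + 54 = 3294

3294


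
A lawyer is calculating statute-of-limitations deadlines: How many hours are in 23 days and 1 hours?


Days: 23
Extra hours: 1
Hours per day: 24
Days to hours: 23 x 24 = 552
Total: 552 + 1 = 553

553


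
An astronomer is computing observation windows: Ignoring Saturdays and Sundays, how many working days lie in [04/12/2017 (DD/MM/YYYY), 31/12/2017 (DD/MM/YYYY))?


Start: 2017-12-04 (Monday)
End (exclusive): 2017-12-31 (Sunday)
Total calendar days: 27
Full weeks: 27 // 7 = 3 -> 15 weekdays
Remaining 6 days starting on Monday:
  Mon(w), Tue(w), Wed(w), Thu(w), Fri(w), Sat(-) -> 5 weekdays
Total business days: 15 + 5 = 20

20


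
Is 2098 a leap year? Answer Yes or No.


Year: 2098
Divisible by 4? 2098 / 4 = 524.5 -> No
Not divisible by 4, so NOT a leap year

No


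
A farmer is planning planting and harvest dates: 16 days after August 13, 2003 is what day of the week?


Start: 2003-08-13 (Wednesday)
Step 1 - find target date: add 16 days
  2003-08-13 + 16 days = 2003-08-29
Step 2 - day of week:
  16 mod 7 = 2
  Wednesday + 2 days -> Friday
Result: Friday (2003-08-29)

Friday


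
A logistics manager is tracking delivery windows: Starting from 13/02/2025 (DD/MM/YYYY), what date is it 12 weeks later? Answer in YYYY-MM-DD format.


Start: 2025-02-13
Weeks to add: 12
Convert to days: 12 x 7 = 84 days
Add 84 days to 2025-02-13
Result: 2025-05-08

2025-05-08


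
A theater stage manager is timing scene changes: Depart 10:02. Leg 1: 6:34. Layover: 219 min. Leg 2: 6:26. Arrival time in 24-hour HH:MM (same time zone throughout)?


Depart: 10:02
Leg 1: +394 min -> 16:36
Layover: +219 min -> 20:15
Leg 2: +386 min -> 02:41
Total travel: 999 minutes = 16h 39m
Arrival: 02:41

02:41


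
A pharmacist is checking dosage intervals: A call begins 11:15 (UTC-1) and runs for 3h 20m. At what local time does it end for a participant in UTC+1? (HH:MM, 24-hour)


Start: 11:15 in UTC-1
Step 1 - add duration:
  minutes: 15 + 20 = 35
  hours: 11 + 3 + 0 = 14
  end in UTC-1: 14:35
Step 2 - convert UTC-1 -> UTC+1:
  offset difference: 1 - (-1) = 2 hours
  14 + (2) = 16 -> mod 24 = 16
Result: 16:35 in UTC+1

16:35


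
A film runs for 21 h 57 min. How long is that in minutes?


Hours: 21
Minutes: 57
Convert hours to minutes: 21 x 60 = 1260
Add remaining minutes: 1260 + 57 = 1317

1317


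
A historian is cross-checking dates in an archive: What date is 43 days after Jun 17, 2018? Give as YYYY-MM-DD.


Start: 2018-06-17
Adding 43 days
Days remaining in June: 13
After June: 30 days still to add
July 2018 has 31 days, need 30
Result: 2018-07-30

2018-07-30


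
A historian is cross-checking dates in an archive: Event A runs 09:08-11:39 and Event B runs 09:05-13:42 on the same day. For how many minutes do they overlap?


Interval A: [548, 699] minutes from midnight
Interval B: [545, 822] minutes from midnight
Overlap start = max(548, 545) = 548
Overlap end = min(699, 822) = 699
Overlap = 699 - 548 = 151 minutes

151


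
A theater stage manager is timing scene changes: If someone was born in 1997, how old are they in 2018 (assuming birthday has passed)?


Birth year: 1997
Current year: 2018
Age = current year - birth year
Age = 2018 - 1997 = 21

21


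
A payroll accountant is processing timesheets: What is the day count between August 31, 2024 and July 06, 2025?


Start date: 2024-08-31
End date: 2025-07-06
Aug 2024: +1 days
Sep 2024: +30 days
Oct 2024: +31 days
... (9 more months)
Total: 309 days

309


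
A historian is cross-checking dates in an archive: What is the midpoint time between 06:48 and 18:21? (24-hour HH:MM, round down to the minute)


Start time: 06:48 = 408 minutes from midnight
End time: 18:21 = 1101 minutes from midnight
Sum: 408 + 1101 = 1509
Midpoint: 1509 / 2 = 754 minutes
Convert: 754 / 60 = 12 hours, 34 minutes
Result: 12:34

12:34


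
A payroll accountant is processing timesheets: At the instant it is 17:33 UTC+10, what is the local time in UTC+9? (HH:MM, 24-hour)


Local time: 17:33 at UTC+10 (offset 10h)
Target zone: UTC+9 (offset 9h)
Difference: 9 - (10) = -1 hours
Calculation: 17 + (-1) = 16
Result: 16:33

16:33


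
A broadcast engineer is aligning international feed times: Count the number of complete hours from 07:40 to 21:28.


Start: 07:40
End: 21:28
Hour difference: 21 - 7 = 14 hours
Minute difference: 28 - 40 = -12 minutes
Total minutes: 828
Complete hours: 828 / 60 = 13 (remainder 48)

13


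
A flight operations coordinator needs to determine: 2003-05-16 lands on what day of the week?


Date: 2003-05-16
January 1, 2003 is a Wednesday
Day of year: 136
Offset from Jan 1: 135 days
135 mod 7 = 2
Result: Friday

Friday


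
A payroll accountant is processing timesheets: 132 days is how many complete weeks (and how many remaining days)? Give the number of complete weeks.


Total days: 132
Days per week: 7
Division: 132 / 7 = 18 remainder 6
Complete weeks: 18
Remaining days: 6

18


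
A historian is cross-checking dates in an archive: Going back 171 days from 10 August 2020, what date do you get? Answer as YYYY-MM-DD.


Start: 2020-08-10
Subtracting 171 days
Days already passed in August: 10
After going back through August: 161 more days to subtract
July 2020: 31 days, 130 remaining
June 2020: 30 days, 100 remaining
May 2020: 31 days, 69 remaining
April 2020: 30 days, 39 remaining
Result: 2020-02-21

2020-02-21


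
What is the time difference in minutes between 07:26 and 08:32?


Start time: 07:26 = 446 minutes from midnight
End time: 08:32 = 512 minutes from midnight
Difference: 512 - 446 = 66 minutes
That is 1 hours and 6 minutes

66


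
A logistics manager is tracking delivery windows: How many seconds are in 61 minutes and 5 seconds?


Minutes: 61
Seconds: 5
Convert minutes to seconds: 61 x 60 = 3660
Add remaining seconds: 3660 + 5 = 3665

3665


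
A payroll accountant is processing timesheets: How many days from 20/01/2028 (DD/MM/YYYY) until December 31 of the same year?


Start: January 20, 2028
End: December 31, 2028
Days left in January: 11
February: 29
March: 31
April: 30
May: 31
... plus remaining months
Sum of remaining months: 335
Total: 11 + 335 = 346

346


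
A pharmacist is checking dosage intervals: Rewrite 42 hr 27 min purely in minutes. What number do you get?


Hours: 42
Extra minutes: 27
Minutes per hour: 60
Hours to minutes: 42 x 60 = 2520
Total: 2520 + 27 = 2547

2547


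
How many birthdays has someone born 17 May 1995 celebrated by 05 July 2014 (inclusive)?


Birth: 1995-05-17
Reference: 2014-07-05
Year difference: 2014 - 1995 = 19
Has birthday (05-17) occurred by 07-05? Yes
Age in full years: 19

19


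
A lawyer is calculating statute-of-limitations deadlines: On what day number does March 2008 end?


Month: March
Year: 2008
March is a 31-day month
Total: 31 days

31


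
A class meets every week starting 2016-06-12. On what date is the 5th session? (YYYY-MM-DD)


First occurrence: 2016-06-12 (occurrence 1)
Each occurrence is 7 days after the previous.
Occurrence 5 is 4 weeks after the first.
4 weeks = 28 days
2016-06-12 + 28 days = 2016-07-10

2016-07-10


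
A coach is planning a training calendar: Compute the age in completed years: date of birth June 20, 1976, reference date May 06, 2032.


Birth: 1976-06-20
Reference: 2032-05-06
Year difference: 2032 - 1976 = 56
Has birthday (06-20) occurred by 05-06? No
Birthday not yet reached this year -> subtract 1
Age in full years: 55

55


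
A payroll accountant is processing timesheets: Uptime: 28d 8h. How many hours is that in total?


Days: 28
Extra hours: 8
Hours per day: 24
Days to hours: 28 x 24 = 672
Total: 672 + 8 = 680

680


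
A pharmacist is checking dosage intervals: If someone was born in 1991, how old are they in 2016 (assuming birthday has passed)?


Birth year: 1991
Current year: 2016
Age = current year - birth year
Age = 2016 - 1991 = 25

25


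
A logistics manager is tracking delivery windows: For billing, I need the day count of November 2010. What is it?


Month: November
Year: 2010
November is a 30-day month
Total: 30 days

30


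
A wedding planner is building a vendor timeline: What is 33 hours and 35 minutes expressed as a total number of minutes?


Hours: 33
Minutes: 35
Convert hours to minutes: 33 x 60 = 1980
Add remaining minutes: 1980 + 35 = 2015

2015


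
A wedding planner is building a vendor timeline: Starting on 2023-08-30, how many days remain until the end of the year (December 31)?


Start: August 30, 2023
End: December 31, 2023
Days left in August: 1
September: 30
October: 31
November: 30
December: 31
Sum of remaining months: 122
Total: 1 + 122 = 123

123


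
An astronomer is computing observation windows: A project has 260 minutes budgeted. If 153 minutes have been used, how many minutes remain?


Total budget: 260 minutes
Time used: 153 minutes
Remaining: 260 - 153 = 107 minutes
Percent used: 58.8%
Percent remaining: 41.2%

107


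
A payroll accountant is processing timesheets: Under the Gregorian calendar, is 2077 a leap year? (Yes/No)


Year: 2077
Divisible by 4? 2077 / 4 = 519.25 -> No
Not divisible by 4, so NOT a leap year

No


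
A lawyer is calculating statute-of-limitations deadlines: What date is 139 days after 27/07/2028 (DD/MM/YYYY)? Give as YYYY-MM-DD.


Start: 2028-07-27
Adding 139 days
Days remaining in July: 4
After July: 135 days still to add
August 2028: 31 days, 104 remaining
September 2028: 30 days, 74 remaining
October 2028: 31 days, 43 remaining
November 2028: 30 days, 13 remaining
Result: 2028-12-13

2028-12-13


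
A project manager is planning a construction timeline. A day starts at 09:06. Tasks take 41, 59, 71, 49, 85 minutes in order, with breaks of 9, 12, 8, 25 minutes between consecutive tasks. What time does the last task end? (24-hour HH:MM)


Start: 09:06 = 546 min from midnight
  after task 1 (41 min): 09:47
  after break (9 min): 09:56
  after task 2 (59 min): 10:55
  after break (12 min): 11:07
  after task 3 (71 min): 12:18
  after break (8 min): 12:26
  after task 4 (49 min): 13:15
  after break (25 min): 13:40
  after task 5 (85 min): 15:05
Total elapsed: 359 minutes
End time: 15:05

15:05


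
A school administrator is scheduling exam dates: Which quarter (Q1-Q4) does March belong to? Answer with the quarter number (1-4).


Month: March (month 3)
Q1: January-March (months 1-3)
Q2: April-June (months 4-6)
Q3: July-September (months 7-9)
Q4: October-December (months 10-12)
Month 3 falls in Q1

1


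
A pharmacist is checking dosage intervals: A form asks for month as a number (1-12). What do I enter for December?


Calendar month order:
11. November
12. December <--
December is month number 12

12


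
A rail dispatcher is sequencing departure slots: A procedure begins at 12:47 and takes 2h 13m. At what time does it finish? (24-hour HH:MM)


Start time: 12:47
Adding: 2 hours 13 minutes
Minutes: 47 + 13 = 60
Minute overflow: 60 >= 60, so carry 1 hour, minutes = 0
Hours: 12 + 2 + 1 = 15
Result: 15:00

15:00


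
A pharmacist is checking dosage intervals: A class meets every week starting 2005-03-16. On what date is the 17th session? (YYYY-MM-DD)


First occurrence: 2005-03-16 (occurrence 1)
Each occurrence is 7 days after the previous.
Occurrence 17 is 16 weeks after the first.
16 weeks = 112 days
2005-03-16 + 112 days = 2005-07-06

2005-07-06


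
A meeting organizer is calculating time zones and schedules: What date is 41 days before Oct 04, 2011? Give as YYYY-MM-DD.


Start: 2011-10-04
Subtracting 41 days
Days already passed in October: 4
After going back through October: 37 more days to subtract
September 2011: 30 days, 7 remaining
August 2011 has 31 days, need 7
Result: 2011-08-24

2011-08-24


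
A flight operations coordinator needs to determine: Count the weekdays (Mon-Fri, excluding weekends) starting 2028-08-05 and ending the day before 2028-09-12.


Start: 2028-08-05 (Saturday)
End (exclusive): 2028-09-12 (Tuesday)
Total calendar days: 38
Full weeks: 38 // 7 = 5 -> 25 weekdays
Remaining 3 days starting on Saturday:
  Sat(-), Sun(-), Mon(w) -> 1 weekdays
Total business days: 25 + 1 = 26

26


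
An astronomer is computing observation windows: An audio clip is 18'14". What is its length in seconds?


Minutes: 18
Seconds: 14
Convert minutes to seconds: 18 x 60 = 1080
Add remaining seconds: 1080 + 14 = 1094

1094


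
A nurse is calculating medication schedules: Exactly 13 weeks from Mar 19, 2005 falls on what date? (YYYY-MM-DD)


Start: 2005-03-19
Weeks to add: 13
Convert to days: 13 x 7 = 91 days
Add 91 days to 2005-03-19
Result: 2005-06-18

2005-06-18


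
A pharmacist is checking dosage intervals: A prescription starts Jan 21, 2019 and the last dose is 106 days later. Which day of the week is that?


Start: 2019-01-21 (Monday)
Step 1 - find target date: add 106 days
  2019-01-21 + 106 days = 2019-05-07
Step 2 - day of week:
  106 mod 7 = 1
  Monday + 1 days -> Tuesday
Result: Tuesday (2019-05-07)

Tuesday


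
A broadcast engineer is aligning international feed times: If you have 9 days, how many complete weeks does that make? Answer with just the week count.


Total days: 9
Days per week: 7
Division: 9 / 7 = 1 remainder 2
Complete weeks: 1
Remaining days: 2

1


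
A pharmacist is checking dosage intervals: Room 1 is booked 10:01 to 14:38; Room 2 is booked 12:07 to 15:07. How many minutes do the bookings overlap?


Interval A: [601, 878] minutes from midnight
Interval B: [727, 907] minutes from midnight
Overlap start = max(601, 727) = 727
Overlap end = min(878, 907) = 878
Overlap = 878 - 727 = 151 minutes

151


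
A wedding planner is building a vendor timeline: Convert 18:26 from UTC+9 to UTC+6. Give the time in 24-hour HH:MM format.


Local time: 18:26 at UTC+9 (offset 9h)
Target zone: UTC+6 (offset 6h)
Difference: 6 - (9) = -3 hours
Calculation: 18 + (-3) = 15
Result: 15:26

15:26


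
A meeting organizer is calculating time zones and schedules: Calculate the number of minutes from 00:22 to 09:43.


Start time: 00:22 = 22 minutes from midnight
End time: 09:43 = 583 minutes from midnight
Difference: 583 - 22 = 561 minutes
That is 9 hours and 21 minutes

561


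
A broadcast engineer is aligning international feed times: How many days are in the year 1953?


Year: 1953
Check leap year rules:
Divisible by 4? No
1953 is not a leap year
Days: 365

365


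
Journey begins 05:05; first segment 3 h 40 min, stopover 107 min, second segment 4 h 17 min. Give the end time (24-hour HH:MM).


Depart: 05:05
Leg 1: +220 min -> 08:45
Layover: +107 min -> 10:32
Leg 2: +257 min -> 14:49
Total travel: 584 minutes = 9h 44m
Arrival: 14:49

14:49


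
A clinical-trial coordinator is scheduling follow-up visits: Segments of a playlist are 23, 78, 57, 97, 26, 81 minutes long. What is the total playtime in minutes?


Durations: 23, 78, 57, 97, 26, 81
Running sum: 23
+ 78 = 101
+ 57 = 158
+ 97 = 255
+ 26 = 281
+ 81 = 362
Total duration: 362 minutes
That is 6 hours and 2 minutes

362


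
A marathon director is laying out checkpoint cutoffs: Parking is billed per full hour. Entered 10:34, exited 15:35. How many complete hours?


Start: 10:34
End: 15:35
Hour difference: 15 - 10 = 5 hours
Minute difference: 35 - 34 = 1 minutes
Total minutes: 301
Complete hours: 301 / 60 = 5 (remainder 1)

5


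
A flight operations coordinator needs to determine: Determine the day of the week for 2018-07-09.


Date: 2018-07-09
January 1, 2018 is a Monday
Day of year: 190
Offset from Jan 1: 189 days
189 mod 7 = 0
Result: Monday

Monday


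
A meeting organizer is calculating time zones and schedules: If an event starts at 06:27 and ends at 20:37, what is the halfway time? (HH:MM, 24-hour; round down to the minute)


Start time: 06:27 = 387 minutes from midnight
End time: 20:37 = 1237 minutes from midnight
Sum: 387 + 1237 = 1624
Midpoint: 1624 / 2 = 812 minutes
Convert: 812 / 60 = 13 hours, 32 minutes
Result: 13:32

13:32


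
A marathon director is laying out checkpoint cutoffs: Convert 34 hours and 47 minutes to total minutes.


Hours: 34
Extra minutes: 47
Minutes per hour: 60
Hours to minutes: 34 x 60 = 2040
Total: 2040 + 47 = 2087

2087


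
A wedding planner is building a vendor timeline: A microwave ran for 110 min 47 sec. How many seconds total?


Minutes: 110
Extra seconds: 47
Seconds per minute: 60
Minutes to seconds: 110 x 60 = 6600
Total: 6600 + 47 = 6647

6647


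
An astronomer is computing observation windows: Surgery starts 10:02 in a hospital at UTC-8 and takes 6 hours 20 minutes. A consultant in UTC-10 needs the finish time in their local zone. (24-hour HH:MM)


Start: 10:02 in UTC-8
Step 1 - add duration:
  minutes: 2 + 20 = 22
  hours: 10 + 6 + 0 = 16
  end in UTC-8: 16:22
Step 2 - convert UTC-8 -> UTC-10:
  offset difference: -10 - (-8) = -2 hours
  16 + (-2) = 14 -> mod 24 = 14
Result: 14:22 in UTC-10

14:22


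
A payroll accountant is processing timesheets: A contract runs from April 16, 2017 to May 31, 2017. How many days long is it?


Start date: 2017-04-16
End date: 2017-05-31
Apr 2017: +15 days
May 2017: +30 days
Total: 45 days

45


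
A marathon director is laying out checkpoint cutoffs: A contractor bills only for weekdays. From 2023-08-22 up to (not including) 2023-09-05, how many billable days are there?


Start: 2023-08-22 (Tuesday)
End (exclusive): 2023-09-05 (Tuesday)
Total calendar days: 14
Full weeks: 14 // 7 = 2 -> 10 weekdays
Remaining 0 days starting on Tuesday:
Total business days: 10 + 0 = 10

10


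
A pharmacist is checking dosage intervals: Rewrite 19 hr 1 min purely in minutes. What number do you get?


Hours: 19
Extra minutes: 1
Minutes per hour: 60
Hours to minutes: 19 x 60 = 1140
Total: 1140 + 1 = 1141

1141


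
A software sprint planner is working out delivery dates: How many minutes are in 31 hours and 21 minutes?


Hours: 31
Minutes: 21
Convert hours to minutes: 31 x 60 = 1860
Add remaining minutes: 1860 + 21 = 1881

1881


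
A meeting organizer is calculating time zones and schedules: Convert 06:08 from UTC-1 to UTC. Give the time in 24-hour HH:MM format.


Local time: 06:08 at UTC-1 (offset -1h)
Target zone: UTC (offset 0h)
Difference: 0 - (-1) = 1 hours
Calculation: 6 + (1) = 7
Result: 07:08

07:08


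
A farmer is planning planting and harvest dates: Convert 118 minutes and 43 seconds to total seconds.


Minutes: 118
Extra seconds: 43
Seconds per minute: 60
Minutes to seconds: 118 x 60 = 7080
Total: 7080 + 43 = 7123

7123


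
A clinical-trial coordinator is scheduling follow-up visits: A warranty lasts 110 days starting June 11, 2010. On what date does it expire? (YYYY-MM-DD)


Start: 2010-06-11
Adding 110 days
Days remaining in June: 19
After June: 91 days still to add
July 2010: 31 days, 60 remaining
August 2010: 31 days, 29 remaining
September 2010 has 30 days, need 29
Result: 2010-09-29

2010-09-29


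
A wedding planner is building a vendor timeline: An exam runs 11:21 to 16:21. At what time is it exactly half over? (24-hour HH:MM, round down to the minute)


Start time: 11:21 = 681 minutes from midnight
End time: 16:21 = 981 minutes from midnight
Sum: 681 + 981 = 1662
Midpoint: 1662 / 2 = 831 minutes
Convert: 831 / 60 = 13 hours, 51 minutes
Result: 13:51

13:51


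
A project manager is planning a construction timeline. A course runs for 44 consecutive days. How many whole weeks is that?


Total days: 44
Days per week: 7
Division: 44 / 7 = 6 remainder 2
Complete weeks: 6
Remaining days: 2

6


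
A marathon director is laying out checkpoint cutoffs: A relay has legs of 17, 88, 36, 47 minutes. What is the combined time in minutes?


Durations: 17, 88, 36, 47
Running sum: 17
+ 88 = 105
+ 36 = 141
+ 47 = 188
Total duration: 188 minutes
That is 3 hours and 8 minutes

188


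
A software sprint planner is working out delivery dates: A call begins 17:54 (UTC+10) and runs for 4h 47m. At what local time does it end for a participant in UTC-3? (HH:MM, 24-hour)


Start: 17:54 in UTC+10
Step 1 - add duration:
  minutes: 54 + 47 = 101 (carry 1h)
  hours: 17 + 4 + 1 = 22
  end in UTC+10: 22:41
Step 2 - convert UTC+10 -> UTC-3:
  offset difference: -3 - (10) = -13 hours
  22 + (-13) = 9 -> mod 24 = 9
Result: 09:41 in UTC-3

09:41


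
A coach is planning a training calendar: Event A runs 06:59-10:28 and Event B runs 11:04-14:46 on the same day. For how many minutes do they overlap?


Interval A: [419, 628] minutes from midnight
Interval B: [664, 886] minutes from midnight
Overlap start = max(419, 664) = 664
Overlap end = min(628, 886) = 628
End <= start, so the intervals do not overlap: 0 minutes

0


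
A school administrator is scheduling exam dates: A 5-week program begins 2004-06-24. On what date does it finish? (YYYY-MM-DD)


Start: 2004-06-24
Weeks to add: 5
Convert to days: 5 x 7 = 35 days
Add 35 days to 2004-06-24
Result: 2004-07-29

2004-07-29


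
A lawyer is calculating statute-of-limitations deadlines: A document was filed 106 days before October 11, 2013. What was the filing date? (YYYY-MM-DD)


Start: 2013-10-11
Subtracting 106 days
Days already passed in October: 11
After going back through October: 95 more days to subtract
September 2013: 30 days, 65 remaining
August 2013: 31 days, 34 remaining
July 2013: 31 days, 3 remaining
June 2013 has 30 days, need 3
Result: 2013-06-27

2013-06-27


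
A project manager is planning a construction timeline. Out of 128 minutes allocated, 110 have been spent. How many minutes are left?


Total budget: 128 minutes
Time used: 110 minutes
Remaining: 128 - 110 = 18 minutes
Percent used: 85.9%
Percent remaining: 14.1%

18


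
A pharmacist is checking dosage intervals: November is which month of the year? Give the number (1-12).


Calendar month order:
10. October
11. November <--
12. December
November is month number 11

11


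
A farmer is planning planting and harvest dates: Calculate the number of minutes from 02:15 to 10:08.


Start time: 02:15 = 135 minutes from midnight
End time: 10:08 = 608 minutes from midnight
Difference: 608 - 135 = 473 minutes
That is 7 hours and 53 minutes

473


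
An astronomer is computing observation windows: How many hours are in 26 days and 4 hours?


Days: 26
Extra hours: 4
Hours per day: 24
Days to hours: 26 x 24 = 624
Total: 624 + 4 = 628

628


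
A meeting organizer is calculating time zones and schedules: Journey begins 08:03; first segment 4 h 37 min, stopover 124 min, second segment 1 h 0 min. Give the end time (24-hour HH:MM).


Depart: 08:03
Leg 1: +277 min -> 12:40
Layover: +124 min -> 14:44
Leg 2: +60 min -> 15:44
Total travel: 461 minutes = 7h 41m
Arrival: 15:44

15:44


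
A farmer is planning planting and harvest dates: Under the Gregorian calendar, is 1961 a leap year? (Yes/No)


Year: 1961
Divisible by 4? 1961 / 4 = 490.25 -> No
Not divisible by 4, so NOT a leap year

No


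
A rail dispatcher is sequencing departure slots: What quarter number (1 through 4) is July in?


Month: July (month 7)
Q1: January-March (months 1-3)
Q2: April-June (months 4-6)
Q3: July-September (months 7-9)
Q4: October-December (months 10-12)
Month 7 falls in Q3

3


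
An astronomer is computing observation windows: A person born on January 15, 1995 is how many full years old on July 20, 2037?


Birth: 1995-01-15
Reference: 2037-07-20
Year difference: 2037 - 1995 = 42
Has birthday (01-15) occurred by 07-20? Yes
Age in full years: 42

42


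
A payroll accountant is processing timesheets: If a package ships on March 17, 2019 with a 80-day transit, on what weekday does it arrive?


Start: 2019-03-17 (Sunday)
Step 1 - find target date: add 80 days
  2019-03-17 + 80 days = 2019-06-05
Step 2 - day of week:
  80 mod 7 = 3
  Sunday + 3 days -> Wednesday
Result: Wednesday (2019-06-05)

Wednesday


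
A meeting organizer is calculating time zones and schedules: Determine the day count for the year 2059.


Year: 2059
Check leap year rules:
Divisible by 4? No
2059 is not a leap year
Days: 365

365


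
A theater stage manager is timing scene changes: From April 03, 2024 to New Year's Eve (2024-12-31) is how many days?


Start: April 03, 2024
End: December 31, 2024
Days left in April: 27
May: 31
June: 30
July: 31
August: 31
... plus remaining months
Sum of remaining months: 245
Total: 27 + 245 = 272

272


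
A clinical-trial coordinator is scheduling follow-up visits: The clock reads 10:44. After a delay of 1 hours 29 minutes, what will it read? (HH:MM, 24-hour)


Start time: 10:44
Adding: 1 hours 29 minutes
Minutes: 44 + 29 = 73
Minute overflow: 73 >= 60, so carry 1 hour, minutes = 13
Hours: 10 + 1 + 1 = 12
Result: 12:13

12:13


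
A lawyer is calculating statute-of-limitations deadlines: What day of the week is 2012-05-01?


Date: 2012-05-01
January 1, 2012 is a Sunday
Day of year: 122
Offset from Jan 1: 121 days
121 mod 7 = 2
Result: Tuesday

Tuesday


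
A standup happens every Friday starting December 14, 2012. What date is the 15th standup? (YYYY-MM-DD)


First occurrence: 2012-12-14 (occurrence 1)
Each occurrence is 7 days after the previous.
Occurrence 15 is 14 weeks after the first.
14 weeks = 98 days
2012-12-14 + 98 days = 2013-03-22

2013-03-22


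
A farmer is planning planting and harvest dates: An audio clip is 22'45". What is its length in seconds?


Minutes: 22
Seconds: 45
Convert minutes to seconds: 22 x 60 = 1320
Add remaining seconds: 1320 + 45 = 1365

1365


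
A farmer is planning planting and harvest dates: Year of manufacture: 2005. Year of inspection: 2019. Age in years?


Birth year: 2005
Current year: 2019
Age = current year - birth year
Age = 2019 - 2005 = 14

14


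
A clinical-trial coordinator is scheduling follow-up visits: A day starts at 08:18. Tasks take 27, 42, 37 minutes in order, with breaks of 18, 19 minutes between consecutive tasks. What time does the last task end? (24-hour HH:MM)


Start: 08:18 = 498 min from midnight
  after task 1 (27 min): 08:45
  after break (18 min): 09:03
  after task 2 (42 min): 09:45
  after break (19 min): 10:04
  after task 3 (37 min): 10:41
Total elapsed: 143 minutes
End time: 10:41

10:41


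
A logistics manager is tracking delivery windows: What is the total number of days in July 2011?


Month: July
Year: 2011
July is a 31-day month
Total: 31 days

31


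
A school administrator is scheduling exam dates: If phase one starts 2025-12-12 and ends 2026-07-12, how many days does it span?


Start date: 2025-12-12
End date: 2026-07-12
Dec 2025: +20 days
Jan 2026: +31 days
Feb 2026: +28 days
... (5 more months)
Total: 212 days

212


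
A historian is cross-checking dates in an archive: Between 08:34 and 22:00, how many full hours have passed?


Start: 08:34
End: 22:00
Hour difference: 22 - 8 = 14 hours
Minute difference: 0 - 34 = -34 minutes
Total minutes: 806
Complete hours: 806 / 60 = 13 (remainder 26)

13


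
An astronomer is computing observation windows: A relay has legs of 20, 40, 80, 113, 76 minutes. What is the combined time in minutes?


Durations: 20, 40, 80, 113, 76
Running sum: 20
+ 40 = 60
+ 80 = 140
+ 113 = 253
+ 76 = 329
Total duration: 329 minutes
That is 5 hours and 29 minutes

329


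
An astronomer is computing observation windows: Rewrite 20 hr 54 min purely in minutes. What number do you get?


Hours: 20
Extra minutes: 54
Minutes per hour: 60
Hours to minutes: 20 x 60 = 1200
Total: 1200 + 54 = 1254

1254


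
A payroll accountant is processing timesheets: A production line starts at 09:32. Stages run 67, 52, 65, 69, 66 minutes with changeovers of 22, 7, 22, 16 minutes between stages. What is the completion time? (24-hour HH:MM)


Start: 09:32 = 572 min from midnight
  after task 1 (67 min): 10:39
  after break (22 min): 11:01
  after task 2 (52 min): 11:53
  after break (7 min): 12:00
  after task 3 (65 min): 13:05
  after break (22 min): 13:27
  after task 4 (69 min): 14:36
  after break (16 min): 14:52
  after task 5 (66 min): 15:58
Total elapsed: 386 minutes
End time: 15:58

15:58


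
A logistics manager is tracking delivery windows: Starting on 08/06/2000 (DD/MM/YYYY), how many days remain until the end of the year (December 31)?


Start: June 08, 2000
End: December 31, 2000
Days left in June: 22
July: 31
August: 31
September: 30
October: 31
... plus remaining months
Sum of remaining months: 184
Total: 22 + 184 = 206

206


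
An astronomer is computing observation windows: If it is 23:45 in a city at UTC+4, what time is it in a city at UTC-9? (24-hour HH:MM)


Local time: 23:45 at UTC+4 (offset 4h)
Target zone: UTC-9 (offset -9h)
Difference: -9 - (4) = -13 hours
Calculation: 23 + (-13) = 10
Result: 10:45

10:45


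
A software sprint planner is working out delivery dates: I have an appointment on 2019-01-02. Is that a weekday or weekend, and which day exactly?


Date: 2019-01-02
January 1, 2019 is a Tuesday
Day of year: 2
Offset from Jan 1: 1 days
1 mod 7 = 1
Result: Wednesday

Wednesday


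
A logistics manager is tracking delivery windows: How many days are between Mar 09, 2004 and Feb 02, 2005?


Start date: 2004-03-09
End date: 2005-02-02
Mar 2004: +23 days
Apr 2004: +30 days
May 2004: +31 days
... (9 more months)
Total: 330 days

330


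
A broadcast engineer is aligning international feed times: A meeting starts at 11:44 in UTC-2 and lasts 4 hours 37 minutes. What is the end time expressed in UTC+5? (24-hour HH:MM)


Start: 11:44 in UTC-2
Step 1 - add duration:
  minutes: 44 + 37 = 81 (carry 1h)
  hours: 11 + 4 + 1 = 16
  end in UTC-2: 16:21
Step 2 - convert UTC-2 -> UTC+5:
  offset difference: 5 - (-2) = 7 hours
  16 + (7) = 23 -> mod 24 = 23
Result: 23:21 in UTC+5

23:21


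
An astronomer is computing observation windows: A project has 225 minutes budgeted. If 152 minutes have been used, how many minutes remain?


Total budget: 225 minutes
Time used: 152 minutes
Remaining: 225 - 152 = 73 minutes
Percent used: 67.6%
Percent remaining: 32.4%

73


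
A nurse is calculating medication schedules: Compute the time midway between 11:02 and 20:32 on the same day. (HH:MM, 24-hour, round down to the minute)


Start time: 11:02 = 662 minutes from midnight
End time: 20:32 = 1232 minutes from midnight
Sum: 662 + 1232 = 1894
Midpoint: 1894 / 2 = 947 minutes
Convert: 947 / 60 = 15 hours, 47 minutes
Result: 15:47

15:47


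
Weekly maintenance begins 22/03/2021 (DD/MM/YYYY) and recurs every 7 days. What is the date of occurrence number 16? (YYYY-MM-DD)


First occurrence: 2021-03-22 (occurrence 1)
Each occurrence is 7 days after the previous.
Occurrence 16 is 15 weeks after the first.
15 weeks = 105 days
2021-03-22 + 105 days = 2021-07-05

2021-07-05


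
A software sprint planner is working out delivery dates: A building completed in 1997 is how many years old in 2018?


Birth year: 1997
Current year: 2018
Age = current year - birth year
Age = 2018 - 1997 = 21

21


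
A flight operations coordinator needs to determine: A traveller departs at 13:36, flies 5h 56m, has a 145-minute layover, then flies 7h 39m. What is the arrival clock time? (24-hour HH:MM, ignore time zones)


Depart: 13:36
Leg 1: +356 min -> 19:32
Layover: +145 min -> 21:57
Leg 2: +459 min -> 05:36
Total travel: 960 minutes = 16h 0m
Arrival: 05:36

05:36


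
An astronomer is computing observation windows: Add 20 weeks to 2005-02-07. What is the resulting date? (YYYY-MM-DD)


Start: 2005-02-07
Weeks to add: 20
Convert to days: 20 x 7 = 140 days
Add 140 days to 2005-02-07
Result: 2005-06-27

2005-06-27


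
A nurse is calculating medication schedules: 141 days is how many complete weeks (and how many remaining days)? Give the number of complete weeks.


Total days: 141
Days per week: 7
Division: 141 / 7 = 20 remainder 1
Complete weeks: 20
Remaining days: 1

20


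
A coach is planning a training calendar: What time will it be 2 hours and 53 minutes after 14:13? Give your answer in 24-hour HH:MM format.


Start time: 14:13
Adding: 2 hours 53 minutes
Minutes: 13 + 53 = 66
Minute overflow: 66 >= 60, so carry 1 hour, minutes = 6
Hours: 14 + 2 + 1 = 17
Result: 17:06

17:06
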